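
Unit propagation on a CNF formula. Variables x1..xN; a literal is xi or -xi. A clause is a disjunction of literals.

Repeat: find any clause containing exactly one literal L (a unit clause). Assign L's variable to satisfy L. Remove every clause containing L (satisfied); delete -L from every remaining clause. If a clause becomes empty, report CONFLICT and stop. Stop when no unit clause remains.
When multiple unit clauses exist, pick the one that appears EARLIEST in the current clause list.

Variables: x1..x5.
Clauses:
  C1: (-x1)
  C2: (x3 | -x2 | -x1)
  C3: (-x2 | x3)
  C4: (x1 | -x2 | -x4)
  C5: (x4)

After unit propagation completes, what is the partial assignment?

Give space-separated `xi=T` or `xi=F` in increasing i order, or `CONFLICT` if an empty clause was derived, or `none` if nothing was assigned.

Answer: x1=F x2=F x4=T

Derivation:
unit clause [-1] forces x1=F; simplify:
  drop 1 from [1, -2, -4] -> [-2, -4]
  satisfied 2 clause(s); 3 remain; assigned so far: [1]
unit clause [4] forces x4=T; simplify:
  drop -4 from [-2, -4] -> [-2]
  satisfied 1 clause(s); 2 remain; assigned so far: [1, 4]
unit clause [-2] forces x2=F; simplify:
  satisfied 2 clause(s); 0 remain; assigned so far: [1, 2, 4]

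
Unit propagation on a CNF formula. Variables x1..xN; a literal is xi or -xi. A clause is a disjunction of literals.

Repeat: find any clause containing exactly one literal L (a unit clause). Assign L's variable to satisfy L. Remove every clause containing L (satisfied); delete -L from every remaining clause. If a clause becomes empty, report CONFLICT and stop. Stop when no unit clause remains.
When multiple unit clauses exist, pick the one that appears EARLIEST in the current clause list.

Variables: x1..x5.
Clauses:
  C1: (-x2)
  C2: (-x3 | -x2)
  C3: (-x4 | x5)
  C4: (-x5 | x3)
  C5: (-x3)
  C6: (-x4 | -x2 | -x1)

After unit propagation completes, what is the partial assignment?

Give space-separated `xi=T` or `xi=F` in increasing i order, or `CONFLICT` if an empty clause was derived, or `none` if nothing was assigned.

Answer: x2=F x3=F x4=F x5=F

Derivation:
unit clause [-2] forces x2=F; simplify:
  satisfied 3 clause(s); 3 remain; assigned so far: [2]
unit clause [-3] forces x3=F; simplify:
  drop 3 from [-5, 3] -> [-5]
  satisfied 1 clause(s); 2 remain; assigned so far: [2, 3]
unit clause [-5] forces x5=F; simplify:
  drop 5 from [-4, 5] -> [-4]
  satisfied 1 clause(s); 1 remain; assigned so far: [2, 3, 5]
unit clause [-4] forces x4=F; simplify:
  satisfied 1 clause(s); 0 remain; assigned so far: [2, 3, 4, 5]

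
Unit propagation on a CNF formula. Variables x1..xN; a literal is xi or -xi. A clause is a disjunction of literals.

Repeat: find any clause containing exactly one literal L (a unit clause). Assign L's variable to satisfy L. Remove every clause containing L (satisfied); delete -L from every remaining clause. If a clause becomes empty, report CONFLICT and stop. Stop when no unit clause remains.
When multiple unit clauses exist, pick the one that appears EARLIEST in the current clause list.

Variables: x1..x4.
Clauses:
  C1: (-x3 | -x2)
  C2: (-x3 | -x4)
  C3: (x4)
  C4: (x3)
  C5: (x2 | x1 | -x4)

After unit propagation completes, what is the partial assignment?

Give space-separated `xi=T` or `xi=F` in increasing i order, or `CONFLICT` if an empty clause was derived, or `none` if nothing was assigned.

Answer: CONFLICT

Derivation:
unit clause [4] forces x4=T; simplify:
  drop -4 from [-3, -4] -> [-3]
  drop -4 from [2, 1, -4] -> [2, 1]
  satisfied 1 clause(s); 4 remain; assigned so far: [4]
unit clause [-3] forces x3=F; simplify:
  drop 3 from [3] -> [] (empty!)
  satisfied 2 clause(s); 2 remain; assigned so far: [3, 4]
CONFLICT (empty clause)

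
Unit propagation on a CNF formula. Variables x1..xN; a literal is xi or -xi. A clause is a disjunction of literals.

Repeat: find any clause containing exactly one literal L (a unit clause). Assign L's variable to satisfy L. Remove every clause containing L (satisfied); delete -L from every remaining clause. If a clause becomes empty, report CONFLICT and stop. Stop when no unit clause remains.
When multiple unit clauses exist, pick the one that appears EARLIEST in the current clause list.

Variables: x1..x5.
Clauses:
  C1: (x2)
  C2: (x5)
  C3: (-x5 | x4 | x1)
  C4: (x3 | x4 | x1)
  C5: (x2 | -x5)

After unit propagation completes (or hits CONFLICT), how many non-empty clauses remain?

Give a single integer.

unit clause [2] forces x2=T; simplify:
  satisfied 2 clause(s); 3 remain; assigned so far: [2]
unit clause [5] forces x5=T; simplify:
  drop -5 from [-5, 4, 1] -> [4, 1]
  satisfied 1 clause(s); 2 remain; assigned so far: [2, 5]

Answer: 2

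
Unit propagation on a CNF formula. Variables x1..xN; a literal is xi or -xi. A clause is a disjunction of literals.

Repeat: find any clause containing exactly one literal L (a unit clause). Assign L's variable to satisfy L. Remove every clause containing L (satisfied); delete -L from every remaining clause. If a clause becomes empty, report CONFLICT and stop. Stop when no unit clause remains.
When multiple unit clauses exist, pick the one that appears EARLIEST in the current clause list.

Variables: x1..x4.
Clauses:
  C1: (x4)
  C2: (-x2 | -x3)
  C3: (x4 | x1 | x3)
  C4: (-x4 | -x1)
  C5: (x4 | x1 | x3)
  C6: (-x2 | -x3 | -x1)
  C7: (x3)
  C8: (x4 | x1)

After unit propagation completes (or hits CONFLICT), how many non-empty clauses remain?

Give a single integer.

Answer: 0

Derivation:
unit clause [4] forces x4=T; simplify:
  drop -4 from [-4, -1] -> [-1]
  satisfied 4 clause(s); 4 remain; assigned so far: [4]
unit clause [-1] forces x1=F; simplify:
  satisfied 2 clause(s); 2 remain; assigned so far: [1, 4]
unit clause [3] forces x3=T; simplify:
  drop -3 from [-2, -3] -> [-2]
  satisfied 1 clause(s); 1 remain; assigned so far: [1, 3, 4]
unit clause [-2] forces x2=F; simplify:
  satisfied 1 clause(s); 0 remain; assigned so far: [1, 2, 3, 4]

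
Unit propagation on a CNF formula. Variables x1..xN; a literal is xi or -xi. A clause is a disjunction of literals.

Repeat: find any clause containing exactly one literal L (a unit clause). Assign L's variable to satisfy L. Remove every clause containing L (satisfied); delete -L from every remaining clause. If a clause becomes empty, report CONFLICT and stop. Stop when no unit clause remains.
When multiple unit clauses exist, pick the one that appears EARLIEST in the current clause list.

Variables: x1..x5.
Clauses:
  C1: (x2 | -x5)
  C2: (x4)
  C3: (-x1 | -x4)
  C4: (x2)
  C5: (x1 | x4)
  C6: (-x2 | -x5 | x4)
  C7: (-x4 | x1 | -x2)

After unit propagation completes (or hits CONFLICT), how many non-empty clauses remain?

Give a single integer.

Answer: 0

Derivation:
unit clause [4] forces x4=T; simplify:
  drop -4 from [-1, -4] -> [-1]
  drop -4 from [-4, 1, -2] -> [1, -2]
  satisfied 3 clause(s); 4 remain; assigned so far: [4]
unit clause [-1] forces x1=F; simplify:
  drop 1 from [1, -2] -> [-2]
  satisfied 1 clause(s); 3 remain; assigned so far: [1, 4]
unit clause [2] forces x2=T; simplify:
  drop -2 from [-2] -> [] (empty!)
  satisfied 2 clause(s); 1 remain; assigned so far: [1, 2, 4]
CONFLICT (empty clause)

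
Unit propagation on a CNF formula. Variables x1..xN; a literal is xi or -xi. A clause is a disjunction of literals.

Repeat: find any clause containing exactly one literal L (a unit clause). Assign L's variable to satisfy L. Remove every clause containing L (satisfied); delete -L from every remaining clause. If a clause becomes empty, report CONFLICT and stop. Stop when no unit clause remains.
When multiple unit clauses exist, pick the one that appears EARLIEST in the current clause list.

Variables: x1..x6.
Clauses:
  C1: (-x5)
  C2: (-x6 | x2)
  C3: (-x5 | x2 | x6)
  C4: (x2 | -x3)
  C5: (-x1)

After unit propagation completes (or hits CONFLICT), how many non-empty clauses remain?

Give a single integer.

Answer: 2

Derivation:
unit clause [-5] forces x5=F; simplify:
  satisfied 2 clause(s); 3 remain; assigned so far: [5]
unit clause [-1] forces x1=F; simplify:
  satisfied 1 clause(s); 2 remain; assigned so far: [1, 5]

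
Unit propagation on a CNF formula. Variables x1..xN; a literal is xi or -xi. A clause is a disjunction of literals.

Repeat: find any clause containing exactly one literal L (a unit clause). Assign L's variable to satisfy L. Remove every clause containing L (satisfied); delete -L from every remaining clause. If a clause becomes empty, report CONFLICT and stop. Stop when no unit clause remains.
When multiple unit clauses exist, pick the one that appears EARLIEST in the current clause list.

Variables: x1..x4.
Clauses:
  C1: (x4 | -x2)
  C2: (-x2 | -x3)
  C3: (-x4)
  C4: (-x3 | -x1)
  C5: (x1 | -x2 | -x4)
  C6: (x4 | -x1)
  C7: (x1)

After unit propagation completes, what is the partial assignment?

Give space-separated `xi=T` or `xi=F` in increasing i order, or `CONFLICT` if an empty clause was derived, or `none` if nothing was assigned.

unit clause [-4] forces x4=F; simplify:
  drop 4 from [4, -2] -> [-2]
  drop 4 from [4, -1] -> [-1]
  satisfied 2 clause(s); 5 remain; assigned so far: [4]
unit clause [-2] forces x2=F; simplify:
  satisfied 2 clause(s); 3 remain; assigned so far: [2, 4]
unit clause [-1] forces x1=F; simplify:
  drop 1 from [1] -> [] (empty!)
  satisfied 2 clause(s); 1 remain; assigned so far: [1, 2, 4]
CONFLICT (empty clause)

Answer: CONFLICT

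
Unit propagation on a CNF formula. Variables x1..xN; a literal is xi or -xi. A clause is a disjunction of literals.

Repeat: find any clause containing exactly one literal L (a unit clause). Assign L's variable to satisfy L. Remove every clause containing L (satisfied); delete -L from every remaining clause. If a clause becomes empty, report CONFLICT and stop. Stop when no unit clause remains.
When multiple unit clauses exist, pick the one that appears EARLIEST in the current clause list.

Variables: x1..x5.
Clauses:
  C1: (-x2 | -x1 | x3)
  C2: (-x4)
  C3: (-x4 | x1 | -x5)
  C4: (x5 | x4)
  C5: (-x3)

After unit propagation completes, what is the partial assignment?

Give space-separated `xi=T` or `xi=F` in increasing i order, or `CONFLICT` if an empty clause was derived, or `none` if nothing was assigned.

unit clause [-4] forces x4=F; simplify:
  drop 4 from [5, 4] -> [5]
  satisfied 2 clause(s); 3 remain; assigned so far: [4]
unit clause [5] forces x5=T; simplify:
  satisfied 1 clause(s); 2 remain; assigned so far: [4, 5]
unit clause [-3] forces x3=F; simplify:
  drop 3 from [-2, -1, 3] -> [-2, -1]
  satisfied 1 clause(s); 1 remain; assigned so far: [3, 4, 5]

Answer: x3=F x4=F x5=T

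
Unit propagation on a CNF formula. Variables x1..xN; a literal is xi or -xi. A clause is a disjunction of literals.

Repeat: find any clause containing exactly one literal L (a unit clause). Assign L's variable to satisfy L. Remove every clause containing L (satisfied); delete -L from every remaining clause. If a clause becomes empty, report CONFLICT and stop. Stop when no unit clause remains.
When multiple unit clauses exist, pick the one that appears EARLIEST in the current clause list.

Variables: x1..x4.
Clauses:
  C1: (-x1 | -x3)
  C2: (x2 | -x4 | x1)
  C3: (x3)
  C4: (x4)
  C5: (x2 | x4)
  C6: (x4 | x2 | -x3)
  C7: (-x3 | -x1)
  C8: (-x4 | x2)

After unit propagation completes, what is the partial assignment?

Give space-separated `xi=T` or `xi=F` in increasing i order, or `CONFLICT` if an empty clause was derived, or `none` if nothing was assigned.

Answer: x1=F x2=T x3=T x4=T

Derivation:
unit clause [3] forces x3=T; simplify:
  drop -3 from [-1, -3] -> [-1]
  drop -3 from [4, 2, -3] -> [4, 2]
  drop -3 from [-3, -1] -> [-1]
  satisfied 1 clause(s); 7 remain; assigned so far: [3]
unit clause [-1] forces x1=F; simplify:
  drop 1 from [2, -4, 1] -> [2, -4]
  satisfied 2 clause(s); 5 remain; assigned so far: [1, 3]
unit clause [4] forces x4=T; simplify:
  drop -4 from [2, -4] -> [2]
  drop -4 from [-4, 2] -> [2]
  satisfied 3 clause(s); 2 remain; assigned so far: [1, 3, 4]
unit clause [2] forces x2=T; simplify:
  satisfied 2 clause(s); 0 remain; assigned so far: [1, 2, 3, 4]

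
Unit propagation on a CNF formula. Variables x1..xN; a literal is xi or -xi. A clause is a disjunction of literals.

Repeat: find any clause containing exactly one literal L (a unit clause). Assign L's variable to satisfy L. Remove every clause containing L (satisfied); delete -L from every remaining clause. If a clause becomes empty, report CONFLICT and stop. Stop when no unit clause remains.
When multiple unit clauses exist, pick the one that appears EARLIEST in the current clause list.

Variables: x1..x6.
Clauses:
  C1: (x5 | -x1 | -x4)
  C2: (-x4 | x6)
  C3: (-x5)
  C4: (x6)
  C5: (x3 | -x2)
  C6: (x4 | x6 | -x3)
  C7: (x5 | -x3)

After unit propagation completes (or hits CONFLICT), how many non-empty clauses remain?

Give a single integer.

unit clause [-5] forces x5=F; simplify:
  drop 5 from [5, -1, -4] -> [-1, -4]
  drop 5 from [5, -3] -> [-3]
  satisfied 1 clause(s); 6 remain; assigned so far: [5]
unit clause [6] forces x6=T; simplify:
  satisfied 3 clause(s); 3 remain; assigned so far: [5, 6]
unit clause [-3] forces x3=F; simplify:
  drop 3 from [3, -2] -> [-2]
  satisfied 1 clause(s); 2 remain; assigned so far: [3, 5, 6]
unit clause [-2] forces x2=F; simplify:
  satisfied 1 clause(s); 1 remain; assigned so far: [2, 3, 5, 6]

Answer: 1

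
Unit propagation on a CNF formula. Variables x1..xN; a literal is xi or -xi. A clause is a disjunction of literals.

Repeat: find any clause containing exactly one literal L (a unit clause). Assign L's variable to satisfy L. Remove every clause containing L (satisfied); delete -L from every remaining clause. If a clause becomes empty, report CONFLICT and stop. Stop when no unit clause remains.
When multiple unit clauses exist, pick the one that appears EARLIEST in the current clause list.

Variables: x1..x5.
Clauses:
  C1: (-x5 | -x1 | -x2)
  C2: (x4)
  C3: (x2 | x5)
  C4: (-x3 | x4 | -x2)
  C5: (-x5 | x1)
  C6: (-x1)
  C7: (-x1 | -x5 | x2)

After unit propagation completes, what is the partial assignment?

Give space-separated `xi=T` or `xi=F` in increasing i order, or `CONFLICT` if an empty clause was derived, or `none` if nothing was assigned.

unit clause [4] forces x4=T; simplify:
  satisfied 2 clause(s); 5 remain; assigned so far: [4]
unit clause [-1] forces x1=F; simplify:
  drop 1 from [-5, 1] -> [-5]
  satisfied 3 clause(s); 2 remain; assigned so far: [1, 4]
unit clause [-5] forces x5=F; simplify:
  drop 5 from [2, 5] -> [2]
  satisfied 1 clause(s); 1 remain; assigned so far: [1, 4, 5]
unit clause [2] forces x2=T; simplify:
  satisfied 1 clause(s); 0 remain; assigned so far: [1, 2, 4, 5]

Answer: x1=F x2=T x4=T x5=F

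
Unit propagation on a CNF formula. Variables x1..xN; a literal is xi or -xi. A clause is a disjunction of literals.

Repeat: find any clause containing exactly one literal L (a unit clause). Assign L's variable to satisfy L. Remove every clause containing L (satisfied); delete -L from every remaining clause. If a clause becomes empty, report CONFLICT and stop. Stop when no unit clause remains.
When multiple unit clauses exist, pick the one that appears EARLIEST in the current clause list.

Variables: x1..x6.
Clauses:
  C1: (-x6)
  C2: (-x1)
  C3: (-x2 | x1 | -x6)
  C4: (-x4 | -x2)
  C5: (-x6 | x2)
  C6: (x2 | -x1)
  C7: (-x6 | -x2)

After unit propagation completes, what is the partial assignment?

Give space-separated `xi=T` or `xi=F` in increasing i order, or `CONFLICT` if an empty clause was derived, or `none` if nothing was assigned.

unit clause [-6] forces x6=F; simplify:
  satisfied 4 clause(s); 3 remain; assigned so far: [6]
unit clause [-1] forces x1=F; simplify:
  satisfied 2 clause(s); 1 remain; assigned so far: [1, 6]

Answer: x1=F x6=F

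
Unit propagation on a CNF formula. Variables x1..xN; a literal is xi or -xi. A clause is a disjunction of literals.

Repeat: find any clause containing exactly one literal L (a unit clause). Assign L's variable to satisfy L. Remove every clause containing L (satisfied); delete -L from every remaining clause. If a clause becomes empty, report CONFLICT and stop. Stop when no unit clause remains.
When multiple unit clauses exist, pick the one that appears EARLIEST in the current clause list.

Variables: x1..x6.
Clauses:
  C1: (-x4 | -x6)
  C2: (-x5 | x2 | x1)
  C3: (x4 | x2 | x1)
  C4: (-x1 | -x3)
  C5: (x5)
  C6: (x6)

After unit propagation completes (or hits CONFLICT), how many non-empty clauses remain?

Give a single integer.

unit clause [5] forces x5=T; simplify:
  drop -5 from [-5, 2, 1] -> [2, 1]
  satisfied 1 clause(s); 5 remain; assigned so far: [5]
unit clause [6] forces x6=T; simplify:
  drop -6 from [-4, -6] -> [-4]
  satisfied 1 clause(s); 4 remain; assigned so far: [5, 6]
unit clause [-4] forces x4=F; simplify:
  drop 4 from [4, 2, 1] -> [2, 1]
  satisfied 1 clause(s); 3 remain; assigned so far: [4, 5, 6]

Answer: 3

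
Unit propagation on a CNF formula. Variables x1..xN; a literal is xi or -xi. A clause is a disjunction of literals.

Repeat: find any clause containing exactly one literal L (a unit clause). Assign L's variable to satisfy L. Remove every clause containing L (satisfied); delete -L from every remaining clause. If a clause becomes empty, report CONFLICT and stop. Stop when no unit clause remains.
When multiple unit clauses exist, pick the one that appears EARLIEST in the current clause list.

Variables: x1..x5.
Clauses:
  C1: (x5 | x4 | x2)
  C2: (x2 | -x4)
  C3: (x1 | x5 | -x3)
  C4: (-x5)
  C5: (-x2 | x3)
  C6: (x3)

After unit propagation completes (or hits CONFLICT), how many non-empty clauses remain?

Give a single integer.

Answer: 2

Derivation:
unit clause [-5] forces x5=F; simplify:
  drop 5 from [5, 4, 2] -> [4, 2]
  drop 5 from [1, 5, -3] -> [1, -3]
  satisfied 1 clause(s); 5 remain; assigned so far: [5]
unit clause [3] forces x3=T; simplify:
  drop -3 from [1, -3] -> [1]
  satisfied 2 clause(s); 3 remain; assigned so far: [3, 5]
unit clause [1] forces x1=T; simplify:
  satisfied 1 clause(s); 2 remain; assigned so far: [1, 3, 5]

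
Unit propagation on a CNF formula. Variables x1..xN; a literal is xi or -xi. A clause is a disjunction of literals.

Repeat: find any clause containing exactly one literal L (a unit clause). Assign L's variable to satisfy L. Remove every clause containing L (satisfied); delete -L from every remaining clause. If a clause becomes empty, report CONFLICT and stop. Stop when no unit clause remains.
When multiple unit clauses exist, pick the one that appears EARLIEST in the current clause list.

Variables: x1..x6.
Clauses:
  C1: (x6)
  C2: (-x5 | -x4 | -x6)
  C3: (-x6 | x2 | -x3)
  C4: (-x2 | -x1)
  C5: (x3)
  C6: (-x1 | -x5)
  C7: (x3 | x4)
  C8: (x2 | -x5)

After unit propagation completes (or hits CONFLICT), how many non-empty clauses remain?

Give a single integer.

unit clause [6] forces x6=T; simplify:
  drop -6 from [-5, -4, -6] -> [-5, -4]
  drop -6 from [-6, 2, -3] -> [2, -3]
  satisfied 1 clause(s); 7 remain; assigned so far: [6]
unit clause [3] forces x3=T; simplify:
  drop -3 from [2, -3] -> [2]
  satisfied 2 clause(s); 5 remain; assigned so far: [3, 6]
unit clause [2] forces x2=T; simplify:
  drop -2 from [-2, -1] -> [-1]
  satisfied 2 clause(s); 3 remain; assigned so far: [2, 3, 6]
unit clause [-1] forces x1=F; simplify:
  satisfied 2 clause(s); 1 remain; assigned so far: [1, 2, 3, 6]

Answer: 1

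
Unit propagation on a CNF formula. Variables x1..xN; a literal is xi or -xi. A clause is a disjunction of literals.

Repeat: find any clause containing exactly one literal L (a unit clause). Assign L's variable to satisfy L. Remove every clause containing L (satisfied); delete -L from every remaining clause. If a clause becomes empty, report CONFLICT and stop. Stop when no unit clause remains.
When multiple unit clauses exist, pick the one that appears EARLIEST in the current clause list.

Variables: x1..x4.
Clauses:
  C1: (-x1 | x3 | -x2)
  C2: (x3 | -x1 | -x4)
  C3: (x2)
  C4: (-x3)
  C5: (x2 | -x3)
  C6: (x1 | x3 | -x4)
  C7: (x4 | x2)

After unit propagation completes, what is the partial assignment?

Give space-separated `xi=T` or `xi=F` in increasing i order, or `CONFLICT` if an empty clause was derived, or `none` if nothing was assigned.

unit clause [2] forces x2=T; simplify:
  drop -2 from [-1, 3, -2] -> [-1, 3]
  satisfied 3 clause(s); 4 remain; assigned so far: [2]
unit clause [-3] forces x3=F; simplify:
  drop 3 from [-1, 3] -> [-1]
  drop 3 from [3, -1, -4] -> [-1, -4]
  drop 3 from [1, 3, -4] -> [1, -4]
  satisfied 1 clause(s); 3 remain; assigned so far: [2, 3]
unit clause [-1] forces x1=F; simplify:
  drop 1 from [1, -4] -> [-4]
  satisfied 2 clause(s); 1 remain; assigned so far: [1, 2, 3]
unit clause [-4] forces x4=F; simplify:
  satisfied 1 clause(s); 0 remain; assigned so far: [1, 2, 3, 4]

Answer: x1=F x2=T x3=F x4=F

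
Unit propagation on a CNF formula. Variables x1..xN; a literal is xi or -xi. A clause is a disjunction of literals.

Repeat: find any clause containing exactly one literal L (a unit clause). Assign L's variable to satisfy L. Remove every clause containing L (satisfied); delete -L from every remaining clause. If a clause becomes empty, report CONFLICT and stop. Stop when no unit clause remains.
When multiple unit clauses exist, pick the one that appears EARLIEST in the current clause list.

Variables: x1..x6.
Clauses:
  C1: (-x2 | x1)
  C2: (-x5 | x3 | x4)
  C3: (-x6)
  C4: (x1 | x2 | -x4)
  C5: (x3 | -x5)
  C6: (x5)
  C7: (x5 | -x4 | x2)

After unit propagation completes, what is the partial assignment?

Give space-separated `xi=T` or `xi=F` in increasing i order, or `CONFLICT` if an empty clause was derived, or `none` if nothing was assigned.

unit clause [-6] forces x6=F; simplify:
  satisfied 1 clause(s); 6 remain; assigned so far: [6]
unit clause [5] forces x5=T; simplify:
  drop -5 from [-5, 3, 4] -> [3, 4]
  drop -5 from [3, -5] -> [3]
  satisfied 2 clause(s); 4 remain; assigned so far: [5, 6]
unit clause [3] forces x3=T; simplify:
  satisfied 2 clause(s); 2 remain; assigned so far: [3, 5, 6]

Answer: x3=T x5=T x6=F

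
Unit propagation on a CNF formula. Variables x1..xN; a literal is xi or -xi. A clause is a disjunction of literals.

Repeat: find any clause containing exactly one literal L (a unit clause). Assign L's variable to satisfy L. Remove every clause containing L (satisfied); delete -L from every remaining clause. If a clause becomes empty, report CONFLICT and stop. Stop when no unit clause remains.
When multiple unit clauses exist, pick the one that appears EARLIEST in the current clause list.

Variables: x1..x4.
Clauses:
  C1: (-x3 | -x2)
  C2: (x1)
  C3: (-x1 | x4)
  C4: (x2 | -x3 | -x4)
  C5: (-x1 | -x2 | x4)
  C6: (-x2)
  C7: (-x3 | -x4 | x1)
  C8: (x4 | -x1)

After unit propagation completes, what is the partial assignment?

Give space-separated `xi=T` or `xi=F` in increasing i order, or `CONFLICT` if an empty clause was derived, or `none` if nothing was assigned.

unit clause [1] forces x1=T; simplify:
  drop -1 from [-1, 4] -> [4]
  drop -1 from [-1, -2, 4] -> [-2, 4]
  drop -1 from [4, -1] -> [4]
  satisfied 2 clause(s); 6 remain; assigned so far: [1]
unit clause [4] forces x4=T; simplify:
  drop -4 from [2, -3, -4] -> [2, -3]
  satisfied 3 clause(s); 3 remain; assigned so far: [1, 4]
unit clause [-2] forces x2=F; simplify:
  drop 2 from [2, -3] -> [-3]
  satisfied 2 clause(s); 1 remain; assigned so far: [1, 2, 4]
unit clause [-3] forces x3=F; simplify:
  satisfied 1 clause(s); 0 remain; assigned so far: [1, 2, 3, 4]

Answer: x1=T x2=F x3=F x4=T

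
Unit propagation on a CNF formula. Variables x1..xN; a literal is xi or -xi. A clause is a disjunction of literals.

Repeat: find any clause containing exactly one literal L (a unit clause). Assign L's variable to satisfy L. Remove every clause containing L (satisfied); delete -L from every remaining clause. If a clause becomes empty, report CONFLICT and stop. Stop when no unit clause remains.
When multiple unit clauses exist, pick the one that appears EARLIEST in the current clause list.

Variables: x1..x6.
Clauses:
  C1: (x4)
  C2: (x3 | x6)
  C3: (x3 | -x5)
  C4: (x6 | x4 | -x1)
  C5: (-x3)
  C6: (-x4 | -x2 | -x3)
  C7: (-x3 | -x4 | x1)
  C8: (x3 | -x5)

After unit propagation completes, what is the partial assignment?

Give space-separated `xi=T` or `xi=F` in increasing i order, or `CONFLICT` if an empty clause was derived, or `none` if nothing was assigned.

unit clause [4] forces x4=T; simplify:
  drop -4 from [-4, -2, -3] -> [-2, -3]
  drop -4 from [-3, -4, 1] -> [-3, 1]
  satisfied 2 clause(s); 6 remain; assigned so far: [4]
unit clause [-3] forces x3=F; simplify:
  drop 3 from [3, 6] -> [6]
  drop 3 from [3, -5] -> [-5]
  drop 3 from [3, -5] -> [-5]
  satisfied 3 clause(s); 3 remain; assigned so far: [3, 4]
unit clause [6] forces x6=T; simplify:
  satisfied 1 clause(s); 2 remain; assigned so far: [3, 4, 6]
unit clause [-5] forces x5=F; simplify:
  satisfied 2 clause(s); 0 remain; assigned so far: [3, 4, 5, 6]

Answer: x3=F x4=T x5=F x6=T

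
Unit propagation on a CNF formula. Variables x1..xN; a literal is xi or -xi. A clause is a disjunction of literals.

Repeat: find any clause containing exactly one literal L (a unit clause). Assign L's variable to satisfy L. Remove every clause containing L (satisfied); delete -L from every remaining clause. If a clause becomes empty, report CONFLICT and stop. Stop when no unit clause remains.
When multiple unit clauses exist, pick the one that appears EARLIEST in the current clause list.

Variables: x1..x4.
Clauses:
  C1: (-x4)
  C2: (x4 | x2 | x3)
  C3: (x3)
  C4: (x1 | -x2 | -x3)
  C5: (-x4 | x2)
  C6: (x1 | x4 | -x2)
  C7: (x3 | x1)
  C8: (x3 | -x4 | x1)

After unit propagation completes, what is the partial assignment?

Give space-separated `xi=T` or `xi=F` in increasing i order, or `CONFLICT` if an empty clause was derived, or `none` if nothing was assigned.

unit clause [-4] forces x4=F; simplify:
  drop 4 from [4, 2, 3] -> [2, 3]
  drop 4 from [1, 4, -2] -> [1, -2]
  satisfied 3 clause(s); 5 remain; assigned so far: [4]
unit clause [3] forces x3=T; simplify:
  drop -3 from [1, -2, -3] -> [1, -2]
  satisfied 3 clause(s); 2 remain; assigned so far: [3, 4]

Answer: x3=T x4=F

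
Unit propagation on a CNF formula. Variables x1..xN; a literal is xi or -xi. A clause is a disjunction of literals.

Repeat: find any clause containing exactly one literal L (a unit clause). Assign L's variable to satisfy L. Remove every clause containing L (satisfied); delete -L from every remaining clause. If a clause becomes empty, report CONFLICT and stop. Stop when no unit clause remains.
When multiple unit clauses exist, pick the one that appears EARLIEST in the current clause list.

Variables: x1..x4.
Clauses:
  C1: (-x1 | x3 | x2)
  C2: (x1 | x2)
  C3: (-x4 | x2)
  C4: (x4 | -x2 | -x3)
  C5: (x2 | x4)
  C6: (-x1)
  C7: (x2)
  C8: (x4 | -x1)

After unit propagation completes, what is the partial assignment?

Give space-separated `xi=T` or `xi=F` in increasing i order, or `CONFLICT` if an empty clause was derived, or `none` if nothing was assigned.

unit clause [-1] forces x1=F; simplify:
  drop 1 from [1, 2] -> [2]
  satisfied 3 clause(s); 5 remain; assigned so far: [1]
unit clause [2] forces x2=T; simplify:
  drop -2 from [4, -2, -3] -> [4, -3]
  satisfied 4 clause(s); 1 remain; assigned so far: [1, 2]

Answer: x1=F x2=T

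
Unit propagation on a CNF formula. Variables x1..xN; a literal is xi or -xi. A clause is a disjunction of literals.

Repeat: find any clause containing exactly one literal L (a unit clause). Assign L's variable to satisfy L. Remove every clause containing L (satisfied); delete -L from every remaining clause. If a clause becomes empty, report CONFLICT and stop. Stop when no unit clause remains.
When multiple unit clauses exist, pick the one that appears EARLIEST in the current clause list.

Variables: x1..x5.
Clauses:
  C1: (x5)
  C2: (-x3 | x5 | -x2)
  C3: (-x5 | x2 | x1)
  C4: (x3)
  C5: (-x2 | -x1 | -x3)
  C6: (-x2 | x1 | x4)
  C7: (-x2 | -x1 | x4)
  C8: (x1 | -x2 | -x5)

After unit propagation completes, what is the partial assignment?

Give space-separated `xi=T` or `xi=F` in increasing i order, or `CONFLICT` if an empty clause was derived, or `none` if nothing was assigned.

unit clause [5] forces x5=T; simplify:
  drop -5 from [-5, 2, 1] -> [2, 1]
  drop -5 from [1, -2, -5] -> [1, -2]
  satisfied 2 clause(s); 6 remain; assigned so far: [5]
unit clause [3] forces x3=T; simplify:
  drop -3 from [-2, -1, -3] -> [-2, -1]
  satisfied 1 clause(s); 5 remain; assigned so far: [3, 5]

Answer: x3=T x5=T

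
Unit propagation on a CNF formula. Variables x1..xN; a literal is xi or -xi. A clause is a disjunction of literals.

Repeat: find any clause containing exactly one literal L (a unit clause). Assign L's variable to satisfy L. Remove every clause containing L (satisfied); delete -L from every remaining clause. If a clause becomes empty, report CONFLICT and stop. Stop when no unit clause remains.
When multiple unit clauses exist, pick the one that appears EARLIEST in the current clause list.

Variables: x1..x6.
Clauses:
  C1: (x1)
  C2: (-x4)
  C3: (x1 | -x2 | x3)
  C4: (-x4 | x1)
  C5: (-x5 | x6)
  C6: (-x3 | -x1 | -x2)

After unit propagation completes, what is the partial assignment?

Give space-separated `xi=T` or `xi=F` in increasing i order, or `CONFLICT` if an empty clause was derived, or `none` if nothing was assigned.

unit clause [1] forces x1=T; simplify:
  drop -1 from [-3, -1, -2] -> [-3, -2]
  satisfied 3 clause(s); 3 remain; assigned so far: [1]
unit clause [-4] forces x4=F; simplify:
  satisfied 1 clause(s); 2 remain; assigned so far: [1, 4]

Answer: x1=T x4=F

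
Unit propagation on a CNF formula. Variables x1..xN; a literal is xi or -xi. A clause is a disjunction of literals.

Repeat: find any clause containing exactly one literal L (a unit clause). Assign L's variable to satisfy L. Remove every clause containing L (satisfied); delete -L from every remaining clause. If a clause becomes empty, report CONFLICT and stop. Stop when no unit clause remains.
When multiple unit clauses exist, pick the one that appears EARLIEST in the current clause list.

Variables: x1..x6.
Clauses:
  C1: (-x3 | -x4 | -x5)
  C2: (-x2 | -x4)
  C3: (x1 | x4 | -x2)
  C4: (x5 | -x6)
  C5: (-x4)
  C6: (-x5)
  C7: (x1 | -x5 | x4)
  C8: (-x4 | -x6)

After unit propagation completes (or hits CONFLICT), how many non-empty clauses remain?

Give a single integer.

unit clause [-4] forces x4=F; simplify:
  drop 4 from [1, 4, -2] -> [1, -2]
  drop 4 from [1, -5, 4] -> [1, -5]
  satisfied 4 clause(s); 4 remain; assigned so far: [4]
unit clause [-5] forces x5=F; simplify:
  drop 5 from [5, -6] -> [-6]
  satisfied 2 clause(s); 2 remain; assigned so far: [4, 5]
unit clause [-6] forces x6=F; simplify:
  satisfied 1 clause(s); 1 remain; assigned so far: [4, 5, 6]

Answer: 1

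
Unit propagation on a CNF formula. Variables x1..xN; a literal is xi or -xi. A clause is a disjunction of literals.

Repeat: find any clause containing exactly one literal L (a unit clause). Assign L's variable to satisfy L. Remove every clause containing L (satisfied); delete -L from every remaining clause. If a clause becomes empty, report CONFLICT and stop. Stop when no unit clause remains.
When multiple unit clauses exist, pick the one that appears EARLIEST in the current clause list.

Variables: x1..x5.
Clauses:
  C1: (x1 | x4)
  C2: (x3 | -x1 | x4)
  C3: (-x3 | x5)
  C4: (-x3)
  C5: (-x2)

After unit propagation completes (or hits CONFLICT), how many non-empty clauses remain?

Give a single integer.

unit clause [-3] forces x3=F; simplify:
  drop 3 from [3, -1, 4] -> [-1, 4]
  satisfied 2 clause(s); 3 remain; assigned so far: [3]
unit clause [-2] forces x2=F; simplify:
  satisfied 1 clause(s); 2 remain; assigned so far: [2, 3]

Answer: 2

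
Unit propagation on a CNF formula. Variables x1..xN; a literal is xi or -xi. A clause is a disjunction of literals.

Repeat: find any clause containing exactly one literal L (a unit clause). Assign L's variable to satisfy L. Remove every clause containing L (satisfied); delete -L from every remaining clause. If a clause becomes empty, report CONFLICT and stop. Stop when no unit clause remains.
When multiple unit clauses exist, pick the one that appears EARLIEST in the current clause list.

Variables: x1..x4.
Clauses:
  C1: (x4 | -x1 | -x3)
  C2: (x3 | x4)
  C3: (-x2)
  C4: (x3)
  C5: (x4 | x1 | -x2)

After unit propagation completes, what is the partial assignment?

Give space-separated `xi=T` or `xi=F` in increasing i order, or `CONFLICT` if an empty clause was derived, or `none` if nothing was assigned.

unit clause [-2] forces x2=F; simplify:
  satisfied 2 clause(s); 3 remain; assigned so far: [2]
unit clause [3] forces x3=T; simplify:
  drop -3 from [4, -1, -3] -> [4, -1]
  satisfied 2 clause(s); 1 remain; assigned so far: [2, 3]

Answer: x2=F x3=T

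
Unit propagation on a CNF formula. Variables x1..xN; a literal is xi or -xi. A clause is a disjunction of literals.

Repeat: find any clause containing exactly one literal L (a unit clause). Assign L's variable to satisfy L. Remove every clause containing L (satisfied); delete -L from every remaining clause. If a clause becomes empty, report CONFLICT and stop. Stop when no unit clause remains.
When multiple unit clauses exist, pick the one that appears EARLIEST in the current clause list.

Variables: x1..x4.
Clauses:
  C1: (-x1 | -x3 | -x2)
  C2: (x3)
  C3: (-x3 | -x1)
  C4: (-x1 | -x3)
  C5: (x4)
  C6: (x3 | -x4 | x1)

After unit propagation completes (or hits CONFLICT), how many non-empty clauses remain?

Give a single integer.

unit clause [3] forces x3=T; simplify:
  drop -3 from [-1, -3, -2] -> [-1, -2]
  drop -3 from [-3, -1] -> [-1]
  drop -3 from [-1, -3] -> [-1]
  satisfied 2 clause(s); 4 remain; assigned so far: [3]
unit clause [-1] forces x1=F; simplify:
  satisfied 3 clause(s); 1 remain; assigned so far: [1, 3]
unit clause [4] forces x4=T; simplify:
  satisfied 1 clause(s); 0 remain; assigned so far: [1, 3, 4]

Answer: 0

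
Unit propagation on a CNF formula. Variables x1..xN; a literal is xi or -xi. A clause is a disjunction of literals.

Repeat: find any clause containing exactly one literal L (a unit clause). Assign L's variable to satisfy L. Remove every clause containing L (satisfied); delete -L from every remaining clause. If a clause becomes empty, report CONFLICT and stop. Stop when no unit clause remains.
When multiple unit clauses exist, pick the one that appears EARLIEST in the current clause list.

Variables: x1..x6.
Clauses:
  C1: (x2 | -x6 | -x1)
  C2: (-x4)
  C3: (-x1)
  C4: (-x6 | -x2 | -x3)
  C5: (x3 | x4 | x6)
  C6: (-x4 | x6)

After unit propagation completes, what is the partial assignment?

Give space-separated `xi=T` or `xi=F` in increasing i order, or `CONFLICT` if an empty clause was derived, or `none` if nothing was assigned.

Answer: x1=F x4=F

Derivation:
unit clause [-4] forces x4=F; simplify:
  drop 4 from [3, 4, 6] -> [3, 6]
  satisfied 2 clause(s); 4 remain; assigned so far: [4]
unit clause [-1] forces x1=F; simplify:
  satisfied 2 clause(s); 2 remain; assigned so far: [1, 4]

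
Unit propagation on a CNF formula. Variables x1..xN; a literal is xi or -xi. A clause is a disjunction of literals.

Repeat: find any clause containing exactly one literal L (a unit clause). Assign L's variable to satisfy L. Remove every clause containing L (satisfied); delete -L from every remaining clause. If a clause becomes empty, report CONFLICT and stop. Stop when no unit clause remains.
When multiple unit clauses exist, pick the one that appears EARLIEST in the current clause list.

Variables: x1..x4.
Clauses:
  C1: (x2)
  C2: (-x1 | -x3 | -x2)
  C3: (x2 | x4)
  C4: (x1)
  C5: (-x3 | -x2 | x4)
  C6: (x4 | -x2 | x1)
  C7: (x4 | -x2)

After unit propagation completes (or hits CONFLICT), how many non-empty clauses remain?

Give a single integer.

unit clause [2] forces x2=T; simplify:
  drop -2 from [-1, -3, -2] -> [-1, -3]
  drop -2 from [-3, -2, 4] -> [-3, 4]
  drop -2 from [4, -2, 1] -> [4, 1]
  drop -2 from [4, -2] -> [4]
  satisfied 2 clause(s); 5 remain; assigned so far: [2]
unit clause [1] forces x1=T; simplify:
  drop -1 from [-1, -3] -> [-3]
  satisfied 2 clause(s); 3 remain; assigned so far: [1, 2]
unit clause [-3] forces x3=F; simplify:
  satisfied 2 clause(s); 1 remain; assigned so far: [1, 2, 3]
unit clause [4] forces x4=T; simplify:
  satisfied 1 clause(s); 0 remain; assigned so far: [1, 2, 3, 4]

Answer: 0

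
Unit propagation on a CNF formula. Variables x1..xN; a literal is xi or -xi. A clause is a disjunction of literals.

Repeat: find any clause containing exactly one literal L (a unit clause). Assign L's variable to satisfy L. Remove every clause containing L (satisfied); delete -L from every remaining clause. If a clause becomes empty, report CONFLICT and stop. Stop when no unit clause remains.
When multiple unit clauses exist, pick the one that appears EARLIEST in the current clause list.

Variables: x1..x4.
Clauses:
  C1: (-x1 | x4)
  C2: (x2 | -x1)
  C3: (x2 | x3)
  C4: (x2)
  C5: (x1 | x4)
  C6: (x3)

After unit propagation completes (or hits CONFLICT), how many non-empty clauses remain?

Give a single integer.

unit clause [2] forces x2=T; simplify:
  satisfied 3 clause(s); 3 remain; assigned so far: [2]
unit clause [3] forces x3=T; simplify:
  satisfied 1 clause(s); 2 remain; assigned so far: [2, 3]

Answer: 2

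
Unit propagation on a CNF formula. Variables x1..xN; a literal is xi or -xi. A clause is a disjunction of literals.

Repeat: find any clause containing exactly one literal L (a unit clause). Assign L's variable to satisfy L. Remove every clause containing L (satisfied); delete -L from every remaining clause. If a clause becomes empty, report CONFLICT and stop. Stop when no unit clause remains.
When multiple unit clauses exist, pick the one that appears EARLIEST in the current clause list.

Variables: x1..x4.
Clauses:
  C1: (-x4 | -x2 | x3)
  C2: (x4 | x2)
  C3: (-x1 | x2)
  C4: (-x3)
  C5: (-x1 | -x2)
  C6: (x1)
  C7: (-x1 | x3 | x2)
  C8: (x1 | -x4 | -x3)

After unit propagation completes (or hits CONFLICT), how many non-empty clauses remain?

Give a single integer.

Answer: 1

Derivation:
unit clause [-3] forces x3=F; simplify:
  drop 3 from [-4, -2, 3] -> [-4, -2]
  drop 3 from [-1, 3, 2] -> [-1, 2]
  satisfied 2 clause(s); 6 remain; assigned so far: [3]
unit clause [1] forces x1=T; simplify:
  drop -1 from [-1, 2] -> [2]
  drop -1 from [-1, -2] -> [-2]
  drop -1 from [-1, 2] -> [2]
  satisfied 1 clause(s); 5 remain; assigned so far: [1, 3]
unit clause [2] forces x2=T; simplify:
  drop -2 from [-4, -2] -> [-4]
  drop -2 from [-2] -> [] (empty!)
  satisfied 3 clause(s); 2 remain; assigned so far: [1, 2, 3]
CONFLICT (empty clause)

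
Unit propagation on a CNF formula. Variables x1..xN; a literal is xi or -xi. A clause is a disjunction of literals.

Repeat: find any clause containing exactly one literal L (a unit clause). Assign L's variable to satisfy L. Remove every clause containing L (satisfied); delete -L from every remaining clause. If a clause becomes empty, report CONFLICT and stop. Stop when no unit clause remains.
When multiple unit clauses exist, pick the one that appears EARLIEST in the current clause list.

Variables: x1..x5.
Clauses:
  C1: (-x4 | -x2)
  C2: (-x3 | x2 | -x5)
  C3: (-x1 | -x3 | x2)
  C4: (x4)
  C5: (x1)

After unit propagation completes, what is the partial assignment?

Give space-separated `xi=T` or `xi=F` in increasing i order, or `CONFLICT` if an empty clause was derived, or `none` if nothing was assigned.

Answer: x1=T x2=F x3=F x4=T

Derivation:
unit clause [4] forces x4=T; simplify:
  drop -4 from [-4, -2] -> [-2]
  satisfied 1 clause(s); 4 remain; assigned so far: [4]
unit clause [-2] forces x2=F; simplify:
  drop 2 from [-3, 2, -5] -> [-3, -5]
  drop 2 from [-1, -3, 2] -> [-1, -3]
  satisfied 1 clause(s); 3 remain; assigned so far: [2, 4]
unit clause [1] forces x1=T; simplify:
  drop -1 from [-1, -3] -> [-3]
  satisfied 1 clause(s); 2 remain; assigned so far: [1, 2, 4]
unit clause [-3] forces x3=F; simplify:
  satisfied 2 clause(s); 0 remain; assigned so far: [1, 2, 3, 4]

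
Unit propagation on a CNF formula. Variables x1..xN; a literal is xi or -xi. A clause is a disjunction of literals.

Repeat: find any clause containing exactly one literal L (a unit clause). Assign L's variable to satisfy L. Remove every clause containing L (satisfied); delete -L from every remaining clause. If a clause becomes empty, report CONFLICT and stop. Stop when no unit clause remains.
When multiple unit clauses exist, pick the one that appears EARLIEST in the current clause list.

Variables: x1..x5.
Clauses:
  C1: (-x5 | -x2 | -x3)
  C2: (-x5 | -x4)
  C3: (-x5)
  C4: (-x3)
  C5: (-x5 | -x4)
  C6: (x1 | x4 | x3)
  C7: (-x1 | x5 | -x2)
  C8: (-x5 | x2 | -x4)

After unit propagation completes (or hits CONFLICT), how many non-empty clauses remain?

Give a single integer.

Answer: 2

Derivation:
unit clause [-5] forces x5=F; simplify:
  drop 5 from [-1, 5, -2] -> [-1, -2]
  satisfied 5 clause(s); 3 remain; assigned so far: [5]
unit clause [-3] forces x3=F; simplify:
  drop 3 from [1, 4, 3] -> [1, 4]
  satisfied 1 clause(s); 2 remain; assigned so far: [3, 5]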